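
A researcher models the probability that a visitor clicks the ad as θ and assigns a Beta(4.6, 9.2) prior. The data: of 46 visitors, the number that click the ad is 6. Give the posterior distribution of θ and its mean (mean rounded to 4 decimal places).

Posterior: Beta(10.6, 49.2); mean ≈ 0.1773

The binomial likelihood is conjugate to the Beta prior: with 6 successes and 40 failures, the posterior is Beta(4.6+6, 9.2+40) = Beta(10.6, 49.2).
Posterior mean = α/(α+β) = 10.6/59.8 = 0.1773.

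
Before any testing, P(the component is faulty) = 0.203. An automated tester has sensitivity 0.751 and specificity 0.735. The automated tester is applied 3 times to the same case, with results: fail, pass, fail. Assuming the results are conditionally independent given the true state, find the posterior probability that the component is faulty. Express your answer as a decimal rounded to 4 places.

Posterior P(H) ≈ 0.4093

Let H be the event that the component is faulty; start with P(H) = 0.203. P('fail'|H) = 0.751, P('fail'|¬H) = 0.265.
Update on result 1 ('fail'): P(H) ← 0.751·0.2030 / (0.751·0.2030 + 0.265·0.7970) = 0.15245/0.36366 = 0.4192.
Update on result 2 ('pass'): P(H) ← 0.249·0.4192 / (0.249·0.4192 + 0.735·0.5808) = 0.10439/0.53126 = 0.1965.
Update on result 3 ('fail'): P(H) ← 0.751·0.1965 / (0.751·0.1965 + 0.265·0.8035) = 0.14756/0.36049 = 0.4093.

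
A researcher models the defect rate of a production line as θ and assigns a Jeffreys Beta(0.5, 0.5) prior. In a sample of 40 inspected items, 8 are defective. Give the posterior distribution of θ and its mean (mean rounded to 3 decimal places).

Posterior: Beta(8.5, 32.5); mean ≈ 0.207

The binomial likelihood is conjugate to the Beta prior: with 8 successes and 32 failures, the posterior is Beta(0.5+8, 0.5+32) = Beta(8.5, 32.5).
Posterior mean = α/(α+β) = 8.5/41 = 0.207.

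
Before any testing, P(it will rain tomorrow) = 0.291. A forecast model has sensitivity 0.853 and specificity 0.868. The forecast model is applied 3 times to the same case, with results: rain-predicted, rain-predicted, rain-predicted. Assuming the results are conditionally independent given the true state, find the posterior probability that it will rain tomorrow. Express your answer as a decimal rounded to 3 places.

Posterior P(H) ≈ 0.991

With H the event that it will rain tomorrow, the joint likelihood of the observed sequence is P(data|H) = 0.853·0.853·0.853 = 0.62065 and P(data|¬H) = 0.132·0.132·0.132 = 0.0023000.
Bayes: P(H|data) = 0.291·0.62065 / (0.291·0.62065 + 0.709·0.0023000) = 0.18061/0.18224 = 0.9911.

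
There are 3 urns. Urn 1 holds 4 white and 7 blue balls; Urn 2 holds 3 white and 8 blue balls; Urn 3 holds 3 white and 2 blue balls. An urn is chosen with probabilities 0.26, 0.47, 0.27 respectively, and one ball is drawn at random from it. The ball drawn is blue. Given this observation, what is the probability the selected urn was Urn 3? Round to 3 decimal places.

Tabulate prior·likelihood by source: [1] prior 0.26, lik 0.6364, product 0.1655; [2] prior 0.47, lik 0.7273, product 0.3418; [3] prior 0.27, lik 0.4, product 0.1080.
Normalizing constant = 0.61527; the posterior for Urn 3 is its product over the sum, 0.1080/0.61527 = 0.176.

Posterior probability ≈ 0.176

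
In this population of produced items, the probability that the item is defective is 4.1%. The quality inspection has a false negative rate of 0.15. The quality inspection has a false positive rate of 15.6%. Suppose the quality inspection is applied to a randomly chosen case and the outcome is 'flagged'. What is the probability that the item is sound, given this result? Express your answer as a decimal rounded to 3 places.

Write H for 'the item is defective'. Prior odds H:¬H = 0.041/0.959 = 0.042753. For the 'flagged' outcome, the likelihood ratio is 0.85/0.156 = 5.4487.
Posterior odds = 0.042753 × 5.4487 = 0.23295, so P(H|E) = 0.23295/(1+0.23295) = 0.189. Then P(¬H|E) = 1 − 0.189 = 0.811.

P(¬H | E) ≈ 0.811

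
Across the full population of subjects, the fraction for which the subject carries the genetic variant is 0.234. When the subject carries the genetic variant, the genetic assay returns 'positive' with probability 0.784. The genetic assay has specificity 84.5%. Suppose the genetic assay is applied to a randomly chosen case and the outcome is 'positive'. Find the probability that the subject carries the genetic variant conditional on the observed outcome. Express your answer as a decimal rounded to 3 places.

P(H | E) ≈ 0.607

Write H for 'the subject carries the genetic variant'. Prior odds H:¬H = 0.234/0.766 = 0.30548. For the 'positive' outcome, the likelihood ratio is 0.784/0.155 = 5.0581.
Posterior odds = 0.30548 × 5.0581 = 1.5452, so P(H|E) = 1.5452/(1+1.5452) = 0.607.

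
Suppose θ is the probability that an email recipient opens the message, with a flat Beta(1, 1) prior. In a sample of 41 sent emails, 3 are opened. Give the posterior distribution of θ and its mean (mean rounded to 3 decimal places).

The binomial likelihood is conjugate to the Beta prior: with 3 successes and 38 failures, the posterior is Beta(1+3, 1+38) = Beta(4, 39).
Posterior mean = α/(α+β) = 4/43 = 0.093.

Posterior: Beta(4, 39); mean ≈ 0.093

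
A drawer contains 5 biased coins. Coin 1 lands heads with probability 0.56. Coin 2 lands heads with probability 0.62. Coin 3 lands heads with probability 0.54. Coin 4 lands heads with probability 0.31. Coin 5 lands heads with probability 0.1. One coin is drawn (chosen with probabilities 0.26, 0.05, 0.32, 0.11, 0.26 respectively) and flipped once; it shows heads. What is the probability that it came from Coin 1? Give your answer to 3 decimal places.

Posterior probability ≈ 0.356

Tabulate prior·likelihood by source: [1] prior 0.26, lik 0.56, product 0.1456; [2] prior 0.05, lik 0.62, product 0.03100; [3] prior 0.32, lik 0.54, product 0.1728; [4] prior 0.11, lik 0.31, product 0.03410; [5] prior 0.26, lik 0.1, product 0.02600.
Normalizing constant = 0.40950; the posterior for Coin 1 is its product over the sum, 0.1456/0.40950 = 0.356.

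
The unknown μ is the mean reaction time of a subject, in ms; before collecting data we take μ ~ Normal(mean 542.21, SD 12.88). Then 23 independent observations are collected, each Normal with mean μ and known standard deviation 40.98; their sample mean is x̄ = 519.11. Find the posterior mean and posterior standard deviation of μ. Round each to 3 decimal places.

Posterior mean ≈ 526.170; posterior SD ≈ 7.120

With known σ, the Normal prior is conjugate. Weight on the data is w = (n/σ²)/(n/σ² + 1/τ₀²) = 0.0136957/(0.0136957+0.00602793) = 0.69438.
Posterior mean = w·x̄ + (1−w)·μ₀ = 0.69438·519.11 + 0.30562·542.21 = 526.170. Posterior variance = 1/(0.0136957+0.00602793) = 50.7006, so SD = 7.120.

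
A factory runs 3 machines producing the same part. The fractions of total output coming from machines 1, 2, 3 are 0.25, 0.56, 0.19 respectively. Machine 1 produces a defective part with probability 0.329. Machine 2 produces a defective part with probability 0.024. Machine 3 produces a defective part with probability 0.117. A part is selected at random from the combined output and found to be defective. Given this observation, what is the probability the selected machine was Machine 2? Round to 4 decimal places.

P(defective|M1) = 0.329; P(defective|M2) = 0.024; P(defective|M3) = 0.117.
Prior × likelihood for each source: 0.25·0.329=0.08225, 0.56·0.024=0.01344, 0.19·0.117=0.02223. Summing gives P(defective) = 0.11792.
P(Machine 2 | defective) = 0.01344 / 0.11792 = 0.1140.

Posterior probability ≈ 0.1140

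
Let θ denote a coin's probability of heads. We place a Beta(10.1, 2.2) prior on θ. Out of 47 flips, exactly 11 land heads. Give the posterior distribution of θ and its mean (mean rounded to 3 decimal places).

Posterior: Beta(21.1, 38.2); mean ≈ 0.356

Observing 11 successes and 36 failures updates Beta(10.1, 2.2) by adding the success and failure counts to the two shape parameters: α = 10.1+11 = 21.1, β = 2.2+36 = 38.2.
E[θ | data] = 21.1/(21.1+38.2) = 0.356.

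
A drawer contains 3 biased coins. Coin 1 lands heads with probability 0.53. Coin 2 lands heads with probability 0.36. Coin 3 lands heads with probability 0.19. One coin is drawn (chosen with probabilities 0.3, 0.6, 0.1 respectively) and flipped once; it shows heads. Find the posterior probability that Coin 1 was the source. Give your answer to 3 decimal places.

P(heads|C1) = 0.53; P(heads|C2) = 0.36; P(heads|C3) = 0.19.
Prior × likelihood for each source: 0.3·0.53=0.1590, 0.6·0.36=0.2160, 0.1·0.19=0.01900. Summing gives P(heads) = 0.39400.
P(Coin 1 | heads) = 0.1590 / 0.39400 = 0.404.

Posterior probability ≈ 0.404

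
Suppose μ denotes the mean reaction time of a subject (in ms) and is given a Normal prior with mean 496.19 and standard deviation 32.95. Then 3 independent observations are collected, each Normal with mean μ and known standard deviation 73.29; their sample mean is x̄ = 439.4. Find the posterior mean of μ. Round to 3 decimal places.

Posterior mean ≈ 474.753

With known σ, the Normal prior is conjugate. Weight on the data is w = (n/σ²)/(n/σ² + 1/τ₀²) = 0.00055851/(0.00055851+0.00092106) = 0.37748.
Posterior mean = w·x̄ + (1−w)·μ₀ = 0.37748·439.4 + 0.62252·496.19 = 474.753.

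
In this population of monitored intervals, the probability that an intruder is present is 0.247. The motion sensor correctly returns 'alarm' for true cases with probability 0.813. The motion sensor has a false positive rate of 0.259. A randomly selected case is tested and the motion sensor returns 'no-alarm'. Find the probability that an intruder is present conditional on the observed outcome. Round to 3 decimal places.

Write H for 'an intruder is present'. Prior odds H:¬H = 0.247/0.753 = 0.32802. For the 'no-alarm' outcome, the likelihood ratio is 0.187/0.741 = 0.25236.
Posterior odds = 0.32802 × 0.25236 = 0.082780, so P(H|E) = 0.082780/(1+0.082780) = 0.076.

P(H | E) ≈ 0.076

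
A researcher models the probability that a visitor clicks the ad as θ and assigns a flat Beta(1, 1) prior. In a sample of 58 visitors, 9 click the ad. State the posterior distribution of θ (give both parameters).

Posterior: Beta(10, 50)

The binomial likelihood is conjugate to the Beta prior: with 9 successes and 49 failures, the posterior is Beta(1+9, 1+49) = Beta(10, 50).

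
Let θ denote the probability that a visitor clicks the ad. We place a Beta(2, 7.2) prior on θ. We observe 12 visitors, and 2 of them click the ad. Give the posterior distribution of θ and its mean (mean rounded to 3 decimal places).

Posterior: Beta(4, 17.2); mean ≈ 0.189

The binomial likelihood is conjugate to the Beta prior: with 2 successes and 10 failures, the posterior is Beta(2+2, 7.2+10) = Beta(4, 17.2).
Posterior mean = α/(α+β) = 4/21.2 = 0.189.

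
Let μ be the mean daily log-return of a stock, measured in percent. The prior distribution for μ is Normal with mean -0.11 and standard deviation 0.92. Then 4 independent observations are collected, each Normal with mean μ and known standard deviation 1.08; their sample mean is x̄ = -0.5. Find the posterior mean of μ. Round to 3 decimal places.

With known σ, the Normal prior is conjugate. Weight on the data is w = (n/σ²)/(n/σ² + 1/τ₀²) = 3.42936/(3.42936+1.18147) = 0.74376.
Posterior mean = w·x̄ + (1−w)·μ₀ = 0.74376·-0.5 + 0.25624·-0.11 = -0.400.

Posterior mean ≈ -0.400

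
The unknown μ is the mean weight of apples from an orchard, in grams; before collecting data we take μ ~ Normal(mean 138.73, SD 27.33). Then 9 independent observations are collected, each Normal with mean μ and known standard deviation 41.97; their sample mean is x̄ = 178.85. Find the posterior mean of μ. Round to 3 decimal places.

Prior precision 1/τ₀² = 1/27.33² = 0.00133882; data precision n/σ² = 9/41.97² = 0.00510934.
Posterior precision = 0.00133882 + 0.00510934 = 0.00644815.
Posterior mean = (0.00133882·138.73 + 0.00510934·178.85) / 0.00644815 = 170.520.

Posterior mean ≈ 170.520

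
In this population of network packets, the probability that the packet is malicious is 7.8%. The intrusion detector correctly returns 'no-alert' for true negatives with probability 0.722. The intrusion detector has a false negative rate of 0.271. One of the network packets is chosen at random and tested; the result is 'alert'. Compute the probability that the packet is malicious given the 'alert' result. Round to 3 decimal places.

Write H for 'the packet is malicious'. Prior odds H:¬H = 0.078/0.922 = 0.084599. For the 'alert' outcome, the likelihood ratio is 0.729/0.278 = 2.6223.
Posterior odds = 0.084599 × 2.6223 = 0.22184, so P(H|E) = 0.22184/(1+0.22184) = 0.182.

P(H | E) ≈ 0.182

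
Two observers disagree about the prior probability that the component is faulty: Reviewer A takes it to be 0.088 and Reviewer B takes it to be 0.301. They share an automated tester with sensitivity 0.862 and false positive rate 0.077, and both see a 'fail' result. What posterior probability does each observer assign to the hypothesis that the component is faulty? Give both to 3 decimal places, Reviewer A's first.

Reviewer A: 0.519; Reviewer B: 0.828

P('+'|H) = 0.862, P('+'|¬H) = 0.077.
Reviewer A: numerator 0.862·0.088 = 0.075856; evidence = 0.075856+0.077·0.912 = 0.14608; posterior = 0.519.
Reviewer B: numerator 0.862·0.301 = 0.25946; evidence = 0.25946+0.077·0.699 = 0.31328; posterior = 0.828.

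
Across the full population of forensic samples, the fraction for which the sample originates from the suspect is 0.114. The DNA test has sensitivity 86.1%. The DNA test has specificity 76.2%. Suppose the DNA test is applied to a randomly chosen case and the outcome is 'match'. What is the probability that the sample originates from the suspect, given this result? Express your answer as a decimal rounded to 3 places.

Let H be the event that the sample originates from the suspect. P(H) = 0.114, so P(¬H) = 0.886. With E the 'match' result, P(E|H) = 0.861 and P(E|¬H) = 0.238.
P(E) = 0.861·0.114 + 0.238·0.886 = 0.098154 + 0.21087 = 0.30902.
By Bayes' theorem, P(H|E) = 0.098154 / 0.30902 = 0.318.

P(H | E) ≈ 0.318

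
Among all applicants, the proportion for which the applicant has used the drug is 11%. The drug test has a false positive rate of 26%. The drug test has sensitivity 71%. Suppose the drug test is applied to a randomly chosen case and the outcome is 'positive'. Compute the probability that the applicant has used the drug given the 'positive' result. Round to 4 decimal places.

Write H for 'the applicant has used the drug'. Prior odds H:¬H = 0.11/0.89 = 0.12360. For the 'positive' outcome, the likelihood ratio is 0.71/0.26 = 2.7308.
Posterior odds = 0.12360 × 2.7308 = 0.33751, so P(H|E) = 0.33751/(1+0.33751) = 0.2523.

P(H | E) ≈ 0.2523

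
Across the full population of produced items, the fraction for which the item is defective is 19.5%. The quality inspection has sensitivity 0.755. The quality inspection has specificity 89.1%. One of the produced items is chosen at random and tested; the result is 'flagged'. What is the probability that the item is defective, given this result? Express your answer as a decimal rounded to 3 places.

P(H | E) ≈ 0.627

Write H for 'the item is defective'. Prior odds H:¬H = 0.195/0.805 = 0.24224. For the 'flagged' outcome, the likelihood ratio is 0.755/0.109 = 6.9266.
Posterior odds = 0.24224 × 6.9266 = 1.6779, so P(H|E) = 1.6779/(1+1.6779) = 0.627.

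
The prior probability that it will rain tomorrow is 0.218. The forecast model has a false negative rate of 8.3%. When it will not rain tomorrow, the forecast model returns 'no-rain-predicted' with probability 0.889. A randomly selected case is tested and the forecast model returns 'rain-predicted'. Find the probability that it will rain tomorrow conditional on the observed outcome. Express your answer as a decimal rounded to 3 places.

P(H | E) ≈ 0.697

Write H for 'it will rain tomorrow'. Prior odds H:¬H = 0.218/0.782 = 0.27877. For the 'rain-predicted' outcome, the likelihood ratio is 0.917/0.111 = 8.2613.
Posterior odds = 0.27877 × 8.2613 = 2.3030, so P(H|E) = 2.3030/(1+2.3030) = 0.697.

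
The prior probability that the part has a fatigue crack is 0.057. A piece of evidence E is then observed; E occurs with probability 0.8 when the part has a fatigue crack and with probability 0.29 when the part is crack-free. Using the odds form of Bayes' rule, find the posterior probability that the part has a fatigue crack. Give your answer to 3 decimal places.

Prior odds = 0.057/(1−0.057) = 0.060445. In log-odds, ln(0.060445) = -2.8060.
Add log likelihood ratio: ln(2.7586) = 1.0147.
Posterior log-odds = -1.7913, so posterior odds = exp(-1.7913) = 0.16675. Converting, P(H|E) = 0.16675/1.1667 = 0.143.

Posterior probability ≈ 0.143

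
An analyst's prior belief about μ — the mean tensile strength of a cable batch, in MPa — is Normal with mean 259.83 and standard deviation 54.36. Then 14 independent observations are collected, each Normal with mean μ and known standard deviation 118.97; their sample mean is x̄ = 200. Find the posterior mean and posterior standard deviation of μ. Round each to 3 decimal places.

With known σ, the Normal prior is conjugate. Weight on the data is w = (n/σ²)/(n/σ² + 1/τ₀²) = 0.00098913/(0.00098913+0.00033841) = 0.74509.
Posterior mean = w·x̄ + (1−w)·μ₀ = 0.74509·200 + 0.25491·259.83 = 215.252. Posterior variance = 1/(0.00098913+0.00033841) = 753.274, so SD = 27.446.

Posterior mean ≈ 215.252; posterior SD ≈ 27.446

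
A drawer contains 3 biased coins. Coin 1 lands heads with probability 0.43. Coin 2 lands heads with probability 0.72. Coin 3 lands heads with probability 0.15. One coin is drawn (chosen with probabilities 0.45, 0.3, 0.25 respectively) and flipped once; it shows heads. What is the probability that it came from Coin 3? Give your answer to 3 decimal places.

P(heads|C1) = 0.43; P(heads|C2) = 0.72; P(heads|C3) = 0.15.
Prior × likelihood for each source: 0.45·0.43=0.1935, 0.3·0.72=0.2160, 0.25·0.15=0.03750. Summing gives P(heads) = 0.44700.
P(Coin 3 | heads) = 0.03750 / 0.44700 = 0.084.

Posterior probability ≈ 0.084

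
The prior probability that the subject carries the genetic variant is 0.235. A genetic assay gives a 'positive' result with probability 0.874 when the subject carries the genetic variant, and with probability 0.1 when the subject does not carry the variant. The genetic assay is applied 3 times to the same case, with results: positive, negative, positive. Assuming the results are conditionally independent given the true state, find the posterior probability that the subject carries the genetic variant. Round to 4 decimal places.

Posterior P(H) ≈ 0.7666

With H the event that the subject carries the genetic variant, the joint likelihood of the observed sequence is P(data|H) = 0.874·0.126·0.874 = 0.096248 and P(data|¬H) = 0.1·0.9·0.1 = 0.0090000.
Bayes: P(H|data) = 0.235·0.096248 / (0.235·0.096248 + 0.765·0.0090000) = 0.022618/0.029503 = 0.7666.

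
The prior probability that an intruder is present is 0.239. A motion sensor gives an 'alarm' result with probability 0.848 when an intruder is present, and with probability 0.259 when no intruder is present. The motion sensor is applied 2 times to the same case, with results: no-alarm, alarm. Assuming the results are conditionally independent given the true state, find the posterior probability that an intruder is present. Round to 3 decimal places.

Let H be the event that an intruder is present; start with P(H) = 0.239. P('alarm'|H) = 0.848, P('alarm'|¬H) = 0.259.
Update on result 1 ('no-alarm'): P(H) ← 0.152·0.2390 / (0.152·0.2390 + 0.741·0.7610) = 0.036328/0.60023 = 0.0605.
Update on result 2 ('alarm'): P(H) ← 0.848·0.0605 / (0.848·0.0605 + 0.259·0.9395) = 0.051324/0.29465 = 0.1742.

Posterior P(H) ≈ 0.174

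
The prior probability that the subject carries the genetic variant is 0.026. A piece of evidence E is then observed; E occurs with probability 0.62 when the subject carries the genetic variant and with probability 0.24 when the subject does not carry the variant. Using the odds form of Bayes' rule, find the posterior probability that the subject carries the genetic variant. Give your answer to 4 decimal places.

Prior odds = 0.026/(1−0.026) = 0.026694.
Likelihood ratio for E = 0.62/0.24 = 2.5833.
Posterior odds = prior odds × LR = 0.068960.
Posterior probability = odds/(1+odds) = 0.068960/1.0690 = 0.0645.

Posterior probability ≈ 0.0645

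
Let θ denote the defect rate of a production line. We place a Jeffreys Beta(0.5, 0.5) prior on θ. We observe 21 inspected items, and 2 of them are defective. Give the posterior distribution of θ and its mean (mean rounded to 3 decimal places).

Posterior: Beta(2.5, 19.5); mean ≈ 0.114

Observing 2 successes and 19 failures updates Beta(0.5, 0.5) by adding the success and failure counts to the two shape parameters: α = 0.5+2 = 2.5, β = 0.5+19 = 19.5.
E[θ | data] = 2.5/(2.5+19.5) = 0.114.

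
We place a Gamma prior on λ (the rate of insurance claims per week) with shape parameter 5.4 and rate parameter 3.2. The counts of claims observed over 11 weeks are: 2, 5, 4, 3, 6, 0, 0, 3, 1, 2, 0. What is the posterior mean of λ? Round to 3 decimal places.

Posterior mean ≈ 2.211

The Poisson likelihood adds the total count to the shape and the number of exposure periods to the rate. Here ∑xᵢ = 26 and n = 11, so shape 5.4→31.4 and rate 3.2→14.2.
E[λ | data] = 31.4/14.2 = 2.211.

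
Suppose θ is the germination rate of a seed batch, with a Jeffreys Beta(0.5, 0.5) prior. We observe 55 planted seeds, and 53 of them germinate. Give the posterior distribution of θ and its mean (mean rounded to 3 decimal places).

The binomial likelihood is conjugate to the Beta prior: with 53 successes and 2 failures, the posterior is Beta(0.5+53, 0.5+2) = Beta(53.5, 2.5).
Posterior mean = α/(α+β) = 53.5/56 = 0.955.

Posterior: Beta(53.5, 2.5); mean ≈ 0.955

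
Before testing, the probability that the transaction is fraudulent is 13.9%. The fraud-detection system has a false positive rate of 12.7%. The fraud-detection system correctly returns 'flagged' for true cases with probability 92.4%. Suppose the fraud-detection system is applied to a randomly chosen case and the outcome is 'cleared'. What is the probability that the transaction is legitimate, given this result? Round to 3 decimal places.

Write H for 'the transaction is fraudulent'. Prior odds H:¬H = 0.139/0.861 = 0.16144. For the 'cleared' outcome, the likelihood ratio is 0.076/0.873 = 0.087056.
Posterior odds = 0.16144 × 0.087056 = 0.014054, so P(H|E) = 0.014054/(1+0.014054) = 0.014. Then P(¬H|E) = 1 − 0.014 = 0.986.

P(¬H | E) ≈ 0.986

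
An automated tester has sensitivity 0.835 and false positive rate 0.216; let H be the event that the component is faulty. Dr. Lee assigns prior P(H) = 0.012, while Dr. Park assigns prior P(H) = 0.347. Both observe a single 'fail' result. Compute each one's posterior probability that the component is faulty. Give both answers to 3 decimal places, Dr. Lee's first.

Dr. Lee: 0.045; Dr. Park: 0.673

The likelihood ratio for a 'fail' result is 0.835/0.216 = 3.8657.
Dr. Lee: prior odds 0.012/0.988 = 0.012146; posterior odds 0.046952; posterior probability 0.045.
Dr. Park: prior odds 0.347/0.653 = 0.53139; posterior odds 2.0542; posterior probability 0.673.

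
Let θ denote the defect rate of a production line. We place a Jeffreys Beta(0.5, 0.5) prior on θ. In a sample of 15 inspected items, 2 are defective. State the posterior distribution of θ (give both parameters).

Posterior: Beta(2.5, 13.5)

Observing 2 successes and 13 failures updates Beta(0.5, 0.5) by adding the success and failure counts to the two shape parameters: α = 0.5+2 = 2.5, β = 0.5+13 = 13.5.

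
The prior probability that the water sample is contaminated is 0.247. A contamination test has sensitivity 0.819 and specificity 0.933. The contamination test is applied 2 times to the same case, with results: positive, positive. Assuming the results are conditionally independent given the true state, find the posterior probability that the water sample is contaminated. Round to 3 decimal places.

Let H be the event that the water sample is contaminated; start with P(H) = 0.247. P('positive'|H) = 0.819, P('positive'|¬H) = 0.067.
Update on result 1 ('positive'): P(H) ← 0.819·0.2470 / (0.819·0.2470 + 0.067·0.7530) = 0.20229/0.25274 = 0.8004.
Update on result 2 ('positive'): P(H) ← 0.819·0.8004 / (0.819·0.8004 + 0.067·0.1996) = 0.65552/0.66889 = 0.9800.

Posterior P(H) ≈ 0.980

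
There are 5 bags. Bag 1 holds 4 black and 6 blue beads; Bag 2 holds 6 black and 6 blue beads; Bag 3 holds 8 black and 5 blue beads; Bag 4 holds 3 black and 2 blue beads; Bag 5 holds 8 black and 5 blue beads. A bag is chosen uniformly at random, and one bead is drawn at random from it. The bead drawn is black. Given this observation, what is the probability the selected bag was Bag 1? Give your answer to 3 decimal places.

Tabulate prior·likelihood by source: [1] prior 0.2, lik 0.4, product 0.08000; [2] prior 0.2, lik 0.5, product 0.1000; [3] prior 0.2, lik 0.6154, product 0.1231; [4] prior 0.2, lik 0.6, product 0.1200; [5] prior 0.2, lik 0.6154, product 0.1231.
Normalizing constant = 0.54615; the posterior for Bag 1 is its product over the sum, 0.08000/0.54615 = 0.146.

Posterior probability ≈ 0.146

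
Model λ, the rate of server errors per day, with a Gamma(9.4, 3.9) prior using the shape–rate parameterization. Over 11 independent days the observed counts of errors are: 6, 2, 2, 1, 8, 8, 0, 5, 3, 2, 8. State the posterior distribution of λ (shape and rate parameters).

The Poisson likelihood adds the total count to the shape and the number of exposure periods to the rate. Here ∑xᵢ = 45 and n = 11, so shape 9.4→54.4 and rate 3.9→14.9.

Posterior: Gamma(shape=54.4, rate=14.9)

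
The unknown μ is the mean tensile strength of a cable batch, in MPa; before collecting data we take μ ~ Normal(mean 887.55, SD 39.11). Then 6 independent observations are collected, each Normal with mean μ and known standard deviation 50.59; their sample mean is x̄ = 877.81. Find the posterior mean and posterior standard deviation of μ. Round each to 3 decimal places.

With known σ, the Normal prior is conjugate. Weight on the data is w = (n/σ²)/(n/σ² + 1/τ₀²) = 0.00234435/(0.00234435+0.00065377) = 0.78194.
Posterior mean = w·x̄ + (1−w)·μ₀ = 0.78194·877.81 + 0.21806·887.55 = 879.934. Posterior variance = 1/(0.00234435+0.00065377) = 333.543, so SD = 18.263.

Posterior mean ≈ 879.934; posterior SD ≈ 18.263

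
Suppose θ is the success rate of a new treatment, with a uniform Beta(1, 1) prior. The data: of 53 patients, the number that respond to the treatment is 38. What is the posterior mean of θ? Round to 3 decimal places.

The binomial likelihood is conjugate to the Beta prior: with 38 successes and 15 failures, the posterior is Beta(1+38, 1+15) = Beta(39, 16).
E[θ | data] = 39/(39+16) = 0.709.

Posterior mean ≈ 0.709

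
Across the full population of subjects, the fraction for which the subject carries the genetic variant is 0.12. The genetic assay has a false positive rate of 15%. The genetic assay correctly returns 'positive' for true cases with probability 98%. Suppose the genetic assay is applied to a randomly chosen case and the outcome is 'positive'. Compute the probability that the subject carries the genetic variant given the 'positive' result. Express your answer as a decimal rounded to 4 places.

P(H | E) ≈ 0.4712

Write H for 'the subject carries the genetic variant'. Prior odds H:¬H = 0.12/0.88 = 0.13636. For the 'positive' outcome, the likelihood ratio is 0.98/0.15 = 6.5333.
Posterior odds = 0.13636 × 6.5333 = 0.89091, so P(H|E) = 0.89091/(1+0.89091) = 0.4712.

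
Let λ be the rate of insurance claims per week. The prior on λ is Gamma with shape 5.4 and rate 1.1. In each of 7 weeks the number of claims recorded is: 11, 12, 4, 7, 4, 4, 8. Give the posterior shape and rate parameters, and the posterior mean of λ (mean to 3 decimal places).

Total count ∑xᵢ = 50 over n = 7 weeks.
Gamma is conjugate to the Poisson likelihood: posterior is Gamma(shape = 5.4+50 = 55.4, rate = 1.1+7 = 8.1).
Posterior mean = shape/rate = 55.4/8.1 = 6.840.

Posterior: Gamma(shape=55.4, rate=8.1); mean ≈ 6.840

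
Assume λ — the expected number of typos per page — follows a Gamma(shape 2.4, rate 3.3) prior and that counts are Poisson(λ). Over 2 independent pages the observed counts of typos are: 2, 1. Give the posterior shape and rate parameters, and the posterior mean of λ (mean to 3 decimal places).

The Poisson likelihood adds the total count to the shape and the number of exposure periods to the rate. Here ∑xᵢ = 3 and n = 2, so shape 2.4→5.4 and rate 3.3→5.3.
Posterior mean = shape/rate = 5.4/5.3 = 1.019.

Posterior: Gamma(shape=5.4, rate=5.3); mean ≈ 1.019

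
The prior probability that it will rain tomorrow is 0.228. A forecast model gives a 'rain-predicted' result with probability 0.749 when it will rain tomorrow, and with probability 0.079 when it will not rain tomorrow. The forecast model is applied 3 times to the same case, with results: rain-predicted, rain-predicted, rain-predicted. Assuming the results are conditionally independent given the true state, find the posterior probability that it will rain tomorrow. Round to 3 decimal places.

With H the event that it will rain tomorrow, the joint likelihood of the observed sequence is P(data|H) = 0.749·0.749·0.749 = 0.42019 and P(data|¬H) = 0.079·0.079·0.079 = 0.00049304.
Bayes: P(H|data) = 0.228·0.42019 / (0.228·0.42019 + 0.772·0.00049304) = 0.095803/0.096184 = 0.9960.

Posterior P(H) ≈ 0.996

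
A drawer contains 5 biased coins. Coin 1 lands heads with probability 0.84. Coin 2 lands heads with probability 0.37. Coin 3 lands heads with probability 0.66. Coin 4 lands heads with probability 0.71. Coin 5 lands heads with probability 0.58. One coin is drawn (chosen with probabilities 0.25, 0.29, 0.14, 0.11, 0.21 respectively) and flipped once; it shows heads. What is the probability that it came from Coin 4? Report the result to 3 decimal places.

Posterior probability ≈ 0.128

Tabulate prior·likelihood by source: [1] prior 0.25, lik 0.84, product 0.2100; [2] prior 0.29, lik 0.37, product 0.1073; [3] prior 0.14, lik 0.66, product 0.09240; [4] prior 0.11, lik 0.71, product 0.07810; [5] prior 0.21, lik 0.58, product 0.1218.
Normalizing constant = 0.60960; the posterior for Coin 4 is its product over the sum, 0.07810/0.60960 = 0.128.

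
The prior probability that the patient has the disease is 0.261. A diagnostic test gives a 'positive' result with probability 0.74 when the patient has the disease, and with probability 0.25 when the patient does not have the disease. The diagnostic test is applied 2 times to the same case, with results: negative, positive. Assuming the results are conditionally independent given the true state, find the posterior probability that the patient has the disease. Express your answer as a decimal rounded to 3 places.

Let H be the event that the patient has the disease; start with P(H) = 0.261. P('positive'|H) = 0.74, P('positive'|¬H) = 0.25.
Update on result 1 ('negative'): P(H) ← 0.26·0.2610 / (0.26·0.2610 + 0.75·0.7390) = 0.067860/0.62211 = 0.1091.
Update on result 2 ('positive'): P(H) ← 0.74·0.1091 / (0.74·0.1091 + 0.25·0.8909) = 0.080719/0.30345 = 0.2660.

Posterior P(H) ≈ 0.266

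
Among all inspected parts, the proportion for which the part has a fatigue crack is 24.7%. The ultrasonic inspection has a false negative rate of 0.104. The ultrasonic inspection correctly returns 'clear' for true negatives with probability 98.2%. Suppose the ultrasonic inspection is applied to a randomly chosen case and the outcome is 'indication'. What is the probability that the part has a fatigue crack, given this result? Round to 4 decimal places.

P(H | E) ≈ 0.9423

Let H be the event that the part has a fatigue crack. P(H) = 0.247, so P(¬H) = 0.753. With E the 'indication' result, P(E|H) = 0.896 and P(E|¬H) = 0.018.
P(E) = 0.896·0.247 + 0.018·0.753 = 0.22131 + 0.013554 = 0.23487.
By Bayes' theorem, P(H|E) = 0.22131 / 0.23487 = 0.9423.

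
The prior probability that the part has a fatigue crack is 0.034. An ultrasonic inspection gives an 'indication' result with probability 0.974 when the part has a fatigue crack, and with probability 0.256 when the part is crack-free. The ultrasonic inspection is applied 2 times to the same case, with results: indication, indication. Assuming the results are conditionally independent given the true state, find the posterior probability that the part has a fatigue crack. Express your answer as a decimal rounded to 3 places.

Let H be the event that the part has a fatigue crack; start with P(H) = 0.034. P('indication'|H) = 0.974, P('indication'|¬H) = 0.256.
Update on result 1 ('indication'): P(H) ← 0.974·0.0340 / (0.974·0.0340 + 0.256·0.9660) = 0.033116/0.28041 = 0.1181.
Update on result 2 ('indication'): P(H) ← 0.974·0.1181 / (0.974·0.1181 + 0.256·0.8819) = 0.11503/0.34079 = 0.3375.

Posterior P(H) ≈ 0.338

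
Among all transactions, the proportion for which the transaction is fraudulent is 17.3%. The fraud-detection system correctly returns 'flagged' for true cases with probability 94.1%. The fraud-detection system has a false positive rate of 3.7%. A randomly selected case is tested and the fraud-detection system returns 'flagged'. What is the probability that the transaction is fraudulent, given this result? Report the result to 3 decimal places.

P(H | E) ≈ 0.842

Write H for 'the transaction is fraudulent'. Prior odds H:¬H = 0.173/0.827 = 0.20919. For the 'flagged' outcome, the likelihood ratio is 0.941/0.037 = 25.432.
Posterior odds = 0.20919 × 25.432 = 5.3202, so P(H|E) = 5.3202/(1+5.3202) = 0.842.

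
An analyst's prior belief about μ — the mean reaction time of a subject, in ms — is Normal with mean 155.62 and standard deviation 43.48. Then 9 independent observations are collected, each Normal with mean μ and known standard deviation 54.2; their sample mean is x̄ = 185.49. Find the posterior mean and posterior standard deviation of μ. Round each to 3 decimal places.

Posterior mean ≈ 181.092; posterior SD ≈ 16.684

Prior precision 1/τ₀² = 1/43.48² = 0.00052896; data precision n/σ² = 9/54.2² = 0.00306368.
Posterior precision = 0.00052896 + 0.00306368 = 0.00359264, giving posterior SD = 1/√0.00359264 = 16.684.
Posterior mean = (0.00052896·155.62 + 0.00306368·185.49) / 0.00359264 = 181.092.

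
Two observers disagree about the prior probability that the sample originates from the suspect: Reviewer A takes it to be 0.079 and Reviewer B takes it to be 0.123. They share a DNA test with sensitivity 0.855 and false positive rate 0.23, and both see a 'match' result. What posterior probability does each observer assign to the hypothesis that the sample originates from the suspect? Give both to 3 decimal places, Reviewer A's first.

Reviewer A: 0.242; Reviewer B: 0.343

P('+'|H) = 0.855, P('+'|¬H) = 0.23.
Reviewer A: numerator 0.855·0.079 = 0.067545; evidence = 0.067545+0.23·0.921 = 0.27938; posterior = 0.242.
Reviewer B: numerator 0.855·0.123 = 0.10516; evidence = 0.10516+0.23·0.877 = 0.30688; posterior = 0.343.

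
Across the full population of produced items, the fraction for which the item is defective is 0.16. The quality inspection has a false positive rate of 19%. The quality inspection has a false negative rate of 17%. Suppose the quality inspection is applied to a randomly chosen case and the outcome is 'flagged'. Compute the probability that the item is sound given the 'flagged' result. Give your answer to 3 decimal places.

P(¬H | E) ≈ 0.546

Write H for 'the item is defective'. Prior odds H:¬H = 0.16/0.84 = 0.19048. For the 'flagged' outcome, the likelihood ratio is 0.83/0.19 = 4.3684.
Posterior odds = 0.19048 × 4.3684 = 0.83208, so P(H|E) = 0.83208/(1+0.83208) = 0.454. Then P(¬H|E) = 1 − 0.454 = 0.546.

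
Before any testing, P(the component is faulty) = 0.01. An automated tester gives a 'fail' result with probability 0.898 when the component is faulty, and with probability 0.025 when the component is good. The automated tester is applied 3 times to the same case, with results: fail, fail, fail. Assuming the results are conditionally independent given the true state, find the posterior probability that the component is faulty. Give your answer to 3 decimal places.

Posterior P(H) ≈ 0.998

With H the event that the component is faulty, the joint likelihood of the observed sequence is P(data|H) = 0.898·0.898·0.898 = 0.72415 and P(data|¬H) = 0.025·0.025·0.025 = 0.00001563.
Bayes: P(H|data) = 0.01·0.72415 / (0.01·0.72415 + 0.99·0.00001563) = 0.0072415/0.0072570 = 0.9979.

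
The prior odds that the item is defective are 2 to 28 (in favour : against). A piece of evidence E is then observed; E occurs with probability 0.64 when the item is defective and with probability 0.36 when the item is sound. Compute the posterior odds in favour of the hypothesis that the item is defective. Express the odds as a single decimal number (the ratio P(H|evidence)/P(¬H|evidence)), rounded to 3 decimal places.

Posterior odds ≈ 0.127

Prior odds = 2/28 = 0.071429. In log-odds, ln(0.071429) = -2.6391.
Add log likelihood ratio: ln(1.7778) = 0.57536.
Posterior log-odds = -2.0637, so posterior odds = exp(-2.0637) = 0.12698.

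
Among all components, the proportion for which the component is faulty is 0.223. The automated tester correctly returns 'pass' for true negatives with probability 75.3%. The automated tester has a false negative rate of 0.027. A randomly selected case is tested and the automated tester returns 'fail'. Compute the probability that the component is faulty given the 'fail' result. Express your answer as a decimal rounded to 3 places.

P(H | E) ≈ 0.531

Let H be the event that the component is faulty. P(H) = 0.223, so P(¬H) = 0.777. With E the 'fail' result, P(E|H) = 0.973 and P(E|¬H) = 0.247.
P(E) = 0.973·0.223 + 0.247·0.777 = 0.21698 + 0.19192 = 0.40890.
By Bayes' theorem, P(H|E) = 0.21698 / 0.40890 = 0.531.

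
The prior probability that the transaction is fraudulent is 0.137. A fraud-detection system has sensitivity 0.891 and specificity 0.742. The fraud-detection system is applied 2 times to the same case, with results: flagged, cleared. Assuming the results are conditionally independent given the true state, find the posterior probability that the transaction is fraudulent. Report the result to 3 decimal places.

Posterior P(H) ≈ 0.075

Let H be the event that the transaction is fraudulent; start with P(H) = 0.137. P('flagged'|H) = 0.891, P('flagged'|¬H) = 0.258.
Update on result 1 ('flagged'): P(H) ← 0.891·0.1370 / (0.891·0.1370 + 0.258·0.8630) = 0.12207/0.34472 = 0.3541.
Update on result 2 ('cleared'): P(H) ← 0.109·0.3541 / (0.109·0.3541 + 0.742·0.6459) = 0.038597/0.51785 = 0.0745.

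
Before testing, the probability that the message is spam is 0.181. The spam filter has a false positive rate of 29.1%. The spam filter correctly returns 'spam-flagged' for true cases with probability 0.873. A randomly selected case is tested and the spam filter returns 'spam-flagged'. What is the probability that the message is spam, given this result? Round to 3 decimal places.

P(H | E) ≈ 0.399

Let H be the event that the message is spam. P(H) = 0.181, so P(¬H) = 0.819. With E the 'spam-flagged' result, P(E|H) = 0.873 and P(E|¬H) = 0.291.
P(E) = 0.873·0.181 + 0.291·0.819 = 0.15801 + 0.23833 = 0.39634.
By Bayes' theorem, P(H|E) = 0.15801 / 0.39634 = 0.399.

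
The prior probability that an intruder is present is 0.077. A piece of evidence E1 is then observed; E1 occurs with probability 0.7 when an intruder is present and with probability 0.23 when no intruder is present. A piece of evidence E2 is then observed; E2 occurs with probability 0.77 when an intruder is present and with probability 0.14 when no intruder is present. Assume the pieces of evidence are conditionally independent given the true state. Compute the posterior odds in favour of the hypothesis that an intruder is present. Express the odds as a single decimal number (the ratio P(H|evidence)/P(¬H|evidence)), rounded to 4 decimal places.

Prior odds = 0.077/(1−0.077) = 0.083424. In log-odds, ln(0.083424) = -2.4838.
Add log likelihood ratios: ln(3.0435) + ln(5.5000) = 2.8177.
Posterior log-odds = 0.33393, so posterior odds = exp(0.33393) = 1.3964.

Posterior odds ≈ 1.3964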